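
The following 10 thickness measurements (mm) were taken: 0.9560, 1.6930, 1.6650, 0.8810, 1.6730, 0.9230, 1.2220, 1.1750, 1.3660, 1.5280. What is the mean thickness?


Formula: Average = sum / n
Substituting: Average = 13.0820 / 10
Result: 1.3082 mm


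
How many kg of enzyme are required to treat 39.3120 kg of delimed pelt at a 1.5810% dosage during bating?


Formula: Enzyme = substrate * pct / 100
Substituting: Enzyme = 39.3120 * 1.5810 / 100
Result: 0.6215 kg


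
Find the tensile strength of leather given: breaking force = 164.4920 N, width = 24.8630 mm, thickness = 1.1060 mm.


Formula: TS = force / (width * thickness)
Substituting: TS = 164.4920 / (24.8630 * 1.1060)
Result: 5.9819 N/mm^2


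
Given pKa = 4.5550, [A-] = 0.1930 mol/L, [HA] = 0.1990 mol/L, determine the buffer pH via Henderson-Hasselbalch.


ratio = [A-] / [HA] = 0.1930 / 0.1990 = 0.9698
log10(ratio) = -0.0132958
pH = pKa + log10(ratio) = 4.5550 - 0.0132958 = 4.5417


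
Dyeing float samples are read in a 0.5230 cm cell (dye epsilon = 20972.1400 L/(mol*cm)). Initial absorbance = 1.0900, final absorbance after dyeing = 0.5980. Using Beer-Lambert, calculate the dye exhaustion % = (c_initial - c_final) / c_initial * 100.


c_initial = A_i / (epsilon * l) = 1.0900 / (20972.1400 * 0.5230) = 9.9376e-05 mol/L
c_final = A_f / (epsilon * l) = 0.5980 / (20972.1400 * 0.5230) = 5.4520e-05 mol/L
Exhaustion = (c_initial - c_final) / c_initial * 100 = (9.9376e-05 - 5.4520e-05) / 9.9376e-05 * 100 = 45.1376 %


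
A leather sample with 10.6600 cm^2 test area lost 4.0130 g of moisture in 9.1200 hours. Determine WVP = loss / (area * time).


Formula: WVP = loss / (area * time)
Substituting: WVP = 4.0130 / (10.6600 * 9.1200)
Result: 0.0412779 g/(cm^2*hr)


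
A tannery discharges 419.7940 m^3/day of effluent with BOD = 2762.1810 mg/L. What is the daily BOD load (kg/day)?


Formula: BOD_load = volume * conc / 1000
Substituting: BOD_load = 419.7940 * 2762.1810 / 1000
Result: 1159.5470 kg/day


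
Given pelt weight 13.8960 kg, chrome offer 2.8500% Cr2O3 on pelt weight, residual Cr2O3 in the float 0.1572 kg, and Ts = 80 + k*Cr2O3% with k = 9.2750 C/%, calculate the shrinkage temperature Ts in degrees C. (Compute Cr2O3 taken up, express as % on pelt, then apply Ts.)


Offered = pelt * offer_pct / 100 = 13.8960 * 2.8500 / 100 = 0.3960 kg
Uptake = offered - residual = 0.3960 - 0.1572 = 0.2388 kg
Cr2O3% on pelt = uptake / pelt * 100 = 0.2388 / 13.8960 * 100 = 1.7187 %
Ts = 80 + k * Cr2O3% = 80 + 9.2750 * 1.7187 = 95.9413 C


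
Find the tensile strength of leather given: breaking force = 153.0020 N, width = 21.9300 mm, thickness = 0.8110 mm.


Formula: TS = force / (width * thickness)
Substituting: TS = 153.0020 / (21.9300 * 0.8110)
Result: 8.6028 N/mm^2


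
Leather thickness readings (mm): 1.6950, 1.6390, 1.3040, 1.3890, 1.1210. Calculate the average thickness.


Formula: Average = sum / n
Substituting: Average = 7.1480 / 5
Result: 1.4296 mm


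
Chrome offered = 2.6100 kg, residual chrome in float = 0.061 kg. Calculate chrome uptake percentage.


Formula: Uptake = (offered - residual) / offered * 100
Substituting: Uptake = (2.6100 - 0.061) / 2.6100 * 100
Result: 97.6628 %


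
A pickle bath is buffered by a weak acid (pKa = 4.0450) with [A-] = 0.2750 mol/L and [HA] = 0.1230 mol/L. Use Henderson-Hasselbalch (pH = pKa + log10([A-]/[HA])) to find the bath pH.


ratio = [A-] / [HA] = 0.2750 / 0.1230 = 2.2358
log10(ratio) = 0.3494
pH = pKa + log10(ratio) = 4.0450 + 0.3494 = 4.3944


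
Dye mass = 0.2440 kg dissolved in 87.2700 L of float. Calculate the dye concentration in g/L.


Formula: Conc = dye_mass(kg) / volume(L) * 1000
Substituting: Conc = 0.2440 / 87.2700 * 1000
Result: 2.7959 g/L


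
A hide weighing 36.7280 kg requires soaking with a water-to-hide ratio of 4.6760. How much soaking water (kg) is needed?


Formula: Water = hide_weight * ratio
Substituting: Water = 36.7280 * 4.6760
Result: 171.7401 kg


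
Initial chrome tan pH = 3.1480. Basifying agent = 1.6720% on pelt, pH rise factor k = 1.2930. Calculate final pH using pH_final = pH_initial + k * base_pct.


Formula: pH_final = pH_initial + k * base_pct
Substituting: pH_final = 3.1480 + 1.2930 * 1.6720
Result: 5.3099


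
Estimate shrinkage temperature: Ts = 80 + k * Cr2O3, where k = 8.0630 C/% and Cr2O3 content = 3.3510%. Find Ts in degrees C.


Formula: Ts = 80 + k * Cr2O3
Substituting: Ts = 80 + 8.0630 * 3.3510
Result: 107.0191 C


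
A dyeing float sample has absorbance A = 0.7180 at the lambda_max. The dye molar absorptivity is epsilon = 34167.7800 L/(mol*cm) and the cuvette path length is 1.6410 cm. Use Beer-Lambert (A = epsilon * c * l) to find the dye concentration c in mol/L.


Formula: c = A / (epsilon * l)
Substituting: c = 0.7180 / (34167.7800 * 1.6410)
Result: 1.2806e-05 mol/L


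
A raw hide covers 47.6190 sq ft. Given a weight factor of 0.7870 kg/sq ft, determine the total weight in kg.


Formula: Weight = area * weight_per_sqft
Substituting: Weight = 47.6190 * 0.7870
Result: 37.4762 kg


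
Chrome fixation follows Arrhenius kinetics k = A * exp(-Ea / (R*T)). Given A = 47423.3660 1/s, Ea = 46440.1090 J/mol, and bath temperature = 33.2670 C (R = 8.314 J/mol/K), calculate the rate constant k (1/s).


T_K = T_C + 273.15 = 33.2670 + 273.15 = 306.4170 K
exponent = -Ea / (R * T_K) = -46440.1090 / (8.314 * 306.4170) = -18.2293
k = A * exp(exponent) = 47423.3660 * exp(-18.2293) = 5.7425e-04 1/s


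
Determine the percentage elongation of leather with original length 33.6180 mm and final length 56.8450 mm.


Formula: Elongation = (Lf - L0) / L0 * 100
Substituting: Elongation = (56.8450 - 33.6180) / 33.6180 * 100
Result: 69.0910 %


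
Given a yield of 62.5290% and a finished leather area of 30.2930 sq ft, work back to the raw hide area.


Formula: raw = finished * 100 / yield
Substituting: raw = 30.2930 * 100 / 62.5290
Result: 48.4463 sq ft


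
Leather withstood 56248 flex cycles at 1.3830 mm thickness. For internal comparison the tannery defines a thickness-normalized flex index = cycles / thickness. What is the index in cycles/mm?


Formula: Index = cycles / thickness
Substituting: Index = 56248 / 1.3830
Result: 40671.0051 cycles/mm


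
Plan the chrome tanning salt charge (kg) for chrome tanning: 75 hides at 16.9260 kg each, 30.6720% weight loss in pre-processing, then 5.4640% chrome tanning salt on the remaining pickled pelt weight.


Total_raw = N * avg_wt = 75 * 16.9260 = 1269.4500 kg
Substrate = Total_raw * (1 - loss/100) = 1269.4500 * (1 - 30.6720/100) = 880.0843 kg
Chrome = Substrate * pct / 100 = 880.0843 * 5.4640 / 100 = 48.0878 kg


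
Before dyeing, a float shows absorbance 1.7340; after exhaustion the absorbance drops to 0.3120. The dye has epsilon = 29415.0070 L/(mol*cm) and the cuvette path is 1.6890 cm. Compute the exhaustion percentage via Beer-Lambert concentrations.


c_initial = A_i / (epsilon * l) = 1.7340 / (29415.0070 * 1.6890) = 3.4902e-05 mol/L
c_final = A_f / (epsilon * l) = 0.3120 / (29415.0070 * 1.6890) = 6.2799e-06 mol/L
Exhaustion = (c_initial - c_final) / c_initial * 100 = (3.4902e-05 - 6.2799e-06) / 3.4902e-05 * 100 = 82.0069 %


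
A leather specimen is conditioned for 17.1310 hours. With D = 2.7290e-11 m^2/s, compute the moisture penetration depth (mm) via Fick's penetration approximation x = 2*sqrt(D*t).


t = 17.1310 hr * 3600 = 61671.6000 s
D * t = 2.7290e-11 * 61671.6000 = 1.6830e-06
x = 2 * sqrt(D*t) = 2 * sqrt(1.6830e-06) = 0.00259462 m = 2.5946 mm


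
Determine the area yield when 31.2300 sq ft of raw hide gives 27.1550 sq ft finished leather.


Formula: Yield = finished / raw * 100
Substituting: Yield = 27.1550 / 31.2300 * 100
Result: 86.9516 %


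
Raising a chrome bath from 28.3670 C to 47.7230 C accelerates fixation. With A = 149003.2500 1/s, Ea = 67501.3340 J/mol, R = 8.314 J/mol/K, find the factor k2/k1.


T1 = 28.3670 + 273.15 = 301.5170 K; T2 = 47.7230 + 273.15 = 320.8730 K
k1 = A * exp(-Ea/(R*T1)) = 149003.2500 * exp(-67501.3340/(8.314*301.5170)) = 3.0122e-07 1/s
k2 = A * exp(-Ea/(R*T2)) = 149003.2500 * exp(-67501.3340/(8.314*320.8730)) = 1.5287e-06 1/s
k2/k1 = 1.5287e-06 / 3.0122e-07 = 5.0750


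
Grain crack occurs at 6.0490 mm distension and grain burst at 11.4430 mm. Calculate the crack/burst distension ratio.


Formula: Ratio = crack / burst
Substituting: Ratio = 6.0490 / 11.4430
Result: 0.5286


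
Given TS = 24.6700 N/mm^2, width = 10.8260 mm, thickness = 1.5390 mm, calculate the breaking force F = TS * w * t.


Formula: F = TS * w * t
Substituting: F = 24.6700 * 10.8260 * 1.5390
Result: 411.0321 N


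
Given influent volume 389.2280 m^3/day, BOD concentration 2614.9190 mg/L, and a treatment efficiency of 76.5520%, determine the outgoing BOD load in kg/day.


Load_in = volume * conc / 1000 = 389.2280 * 2614.9190 / 1000 = 1017.7997 kg/day
Removed = Load_in * eff / 100 = 1017.7997 * 76.5520 / 100 = 779.1460 kg/day
Load_out = Load_in - Removed = 1017.7997 - 779.1460 = 238.6537 kg/day


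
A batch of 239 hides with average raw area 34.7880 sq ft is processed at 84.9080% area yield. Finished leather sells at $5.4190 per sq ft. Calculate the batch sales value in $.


Raw_total = N * avg_area = 239 * 34.7880 = 8314.3320 sq ft
Finished = Raw_total * yield / 100 = 8314.3320 * 84.9080 / 100 = 7059.5330 sq ft
Value = Finished * price = 7059.5330 * 5.4190 = 38255.6094 $


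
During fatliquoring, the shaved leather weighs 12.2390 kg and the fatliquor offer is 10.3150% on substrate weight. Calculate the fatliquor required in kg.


Formula: Fat = substrate * pct / 100
Substituting: Fat = 12.2390 * 10.3150 / 100
Result: 1.2625 kg


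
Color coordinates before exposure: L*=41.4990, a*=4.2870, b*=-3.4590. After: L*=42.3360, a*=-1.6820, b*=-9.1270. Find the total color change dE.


dL = 0.8370, da = -5.9690, db = -5.6680
dE = sqrt(0.8370^2 + (-5.9690)^2 + (-5.6680)^2) = 8.2738


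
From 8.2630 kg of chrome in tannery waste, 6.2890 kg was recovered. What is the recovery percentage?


Formula: Recovery = recovered / input * 100
Substituting: Recovery = 6.2890 / 8.2630 * 100
Result: 76.1104 %


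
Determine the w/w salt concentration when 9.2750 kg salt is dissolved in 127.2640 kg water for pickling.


Formula: Conc = salt / (water + salt) * 100
Substituting: Conc = 9.2750 / (127.2640 + 9.2750) * 100
Result: 6.7929 %


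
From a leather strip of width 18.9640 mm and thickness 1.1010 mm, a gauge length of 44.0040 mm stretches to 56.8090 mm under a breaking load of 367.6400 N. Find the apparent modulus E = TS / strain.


TS = F / (w * t) = 367.6400 / (18.9640 * 1.1010) = 17.6078 N/mm^2
strain = (Lf - L0) / L0 = (56.8090 - 44.0040) / 44.0040 = 0.2910
E = TS / strain = 17.6078 / 0.2910 = 60.5087 N/mm^2


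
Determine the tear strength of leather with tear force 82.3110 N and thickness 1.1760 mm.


Formula: Tear strength = force / thickness
Substituting: Tear strength = 82.3110 / 1.1760
Result: 69.9923 N/mm


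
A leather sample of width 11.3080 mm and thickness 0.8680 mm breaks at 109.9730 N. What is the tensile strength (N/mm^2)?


Formula: TS = force / (width * thickness)
Substituting: TS = 109.9730 / (11.3080 * 0.8680)
Result: 11.2042 N/mm^2


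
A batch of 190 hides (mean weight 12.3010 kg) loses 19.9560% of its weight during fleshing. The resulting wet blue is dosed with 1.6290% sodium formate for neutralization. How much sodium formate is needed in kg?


Total_raw = N * avg_wt = 190 * 12.3010 = 2337.1900 kg
Substrate = Total_raw * (1 - loss/100) = 2337.1900 * (1 - 19.9560/100) = 1870.7804 kg
Neutralizer = Substrate * pct / 100 = 1870.7804 * 1.6290 / 100 = 30.4750 kg


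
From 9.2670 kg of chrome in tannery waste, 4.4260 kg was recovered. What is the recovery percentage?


Formula: Recovery = recovered / input * 100
Substituting: Recovery = 4.4260 / 9.2670 * 100
Result: 47.7609 %


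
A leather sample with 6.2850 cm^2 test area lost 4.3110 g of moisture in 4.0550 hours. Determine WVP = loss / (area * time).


Formula: WVP = loss / (area * time)
Substituting: WVP = 4.3110 / (6.2850 * 4.0550)
Result: 0.1692 g/(cm^2*hr)


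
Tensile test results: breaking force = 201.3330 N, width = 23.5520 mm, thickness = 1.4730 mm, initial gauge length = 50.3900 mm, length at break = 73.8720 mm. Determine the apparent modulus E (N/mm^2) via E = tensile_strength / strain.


TS = F / (w * t) = 201.3330 / (23.5520 * 1.4730) = 5.8034 N/mm^2
strain = (Lf - L0) / L0 = (73.8720 - 50.3900) / 50.3900 = 0.4660
E = TS / strain = 5.8034 / 0.4660 = 12.4536 N/mm^2


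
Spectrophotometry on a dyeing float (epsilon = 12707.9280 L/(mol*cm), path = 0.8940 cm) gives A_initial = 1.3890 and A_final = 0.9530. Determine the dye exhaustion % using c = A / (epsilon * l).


c_initial = A_i / (epsilon * l) = 1.3890 / (12707.9280 * 0.8940) = 1.2226e-04 mol/L
c_final = A_f / (epsilon * l) = 0.9530 / (12707.9280 * 0.8940) = 8.3884e-05 mol/L
Exhaustion = (c_initial - c_final) / c_initial * 100 = (1.2226e-04 - 8.3884e-05) / 1.2226e-04 * 100 = 31.3895 %


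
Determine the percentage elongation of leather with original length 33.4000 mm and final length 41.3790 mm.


Formula: Elongation = (Lf - L0) / L0 * 100
Substituting: Elongation = (41.3790 - 33.4000) / 33.4000 * 100
Result: 23.8892 %


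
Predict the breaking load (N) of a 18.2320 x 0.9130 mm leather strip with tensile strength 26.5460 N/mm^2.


Formula: F = TS * w * t
Substituting: F = 26.5460 * 18.2320 * 0.9130
Result: 441.8798 N


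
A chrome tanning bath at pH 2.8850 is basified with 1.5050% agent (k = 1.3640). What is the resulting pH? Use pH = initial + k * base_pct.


Formula: pH_final = pH_initial + k * base_pct
Substituting: pH_final = 2.8850 + 1.3640 * 1.5050
Result: 4.9378


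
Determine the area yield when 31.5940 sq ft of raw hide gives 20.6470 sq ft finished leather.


Formula: Yield = finished / raw * 100
Substituting: Yield = 20.6470 / 31.5940 * 100
Result: 65.3510 %


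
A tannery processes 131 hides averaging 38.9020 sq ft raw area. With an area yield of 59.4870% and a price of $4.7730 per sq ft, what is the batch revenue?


Raw_total = N * avg_area = 131 * 38.9020 = 5096.1620 sq ft
Finished = Raw_total * yield / 100 = 5096.1620 * 59.4870 / 100 = 3031.5539 sq ft
Value = Finished * price = 3031.5539 * 4.7730 = 14469.6067 $


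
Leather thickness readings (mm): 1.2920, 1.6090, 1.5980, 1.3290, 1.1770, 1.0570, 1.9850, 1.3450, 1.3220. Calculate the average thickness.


Formula: Average = sum / n
Substituting: Average = 12.7140 / 9
Result: 1.4127 mm


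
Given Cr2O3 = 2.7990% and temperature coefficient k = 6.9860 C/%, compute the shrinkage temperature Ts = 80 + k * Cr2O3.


Formula: Ts = 80 + k * Cr2O3
Substituting: Ts = 80 + 6.9860 * 2.7990
Result: 99.5538 C


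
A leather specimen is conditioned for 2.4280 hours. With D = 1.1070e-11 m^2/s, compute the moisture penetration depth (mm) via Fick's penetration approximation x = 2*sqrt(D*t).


t = 2.4280 hr * 3600 = 8740.8000 s
D * t = 1.1070e-11 * 8740.8000 = 9.6761e-08
x = 2 * sqrt(D*t) = 2 * sqrt(9.6761e-08) = 6.2213e-04 m = 0.6221 mm


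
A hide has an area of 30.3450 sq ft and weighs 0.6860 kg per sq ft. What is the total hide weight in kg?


Formula: Weight = area * weight_per_sqft
Substituting: Weight = 30.3450 * 0.6860
Result: 20.8167 kg


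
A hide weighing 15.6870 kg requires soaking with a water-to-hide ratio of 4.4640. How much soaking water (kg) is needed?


Formula: Water = hide_weight * ratio
Substituting: Water = 15.6870 * 4.4640
Result: 70.0268 kg


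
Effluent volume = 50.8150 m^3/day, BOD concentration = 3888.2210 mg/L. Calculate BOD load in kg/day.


Formula: BOD_load = volume * conc / 1000
Substituting: BOD_load = 50.8150 * 3888.2210 / 1000
Result: 197.5800 kg/day


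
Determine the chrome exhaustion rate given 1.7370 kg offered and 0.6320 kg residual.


Formula: Uptake = (offered - residual) / offered * 100
Substituting: Uptake = (1.7370 - 0.6320) / 1.7370 * 100
Result: 63.6154 %


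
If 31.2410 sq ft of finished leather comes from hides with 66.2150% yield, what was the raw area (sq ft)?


Formula: raw = finished * 100 / yield
Substituting: raw = 31.2410 * 100 / 66.2150
Result: 47.1812 sq ft


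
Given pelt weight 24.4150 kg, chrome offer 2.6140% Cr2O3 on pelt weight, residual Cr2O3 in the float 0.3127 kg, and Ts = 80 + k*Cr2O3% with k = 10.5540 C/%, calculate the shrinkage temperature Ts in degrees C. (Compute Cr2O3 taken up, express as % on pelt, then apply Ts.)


Offered = pelt * offer_pct / 100 = 24.4150 * 2.6140 / 100 = 0.6382 kg
Uptake = offered - residual = 0.6382 - 0.3127 = 0.3255 kg
Cr2O3% on pelt = uptake / pelt * 100 = 0.3255 / 24.4150 * 100 = 1.3332 %
Ts = 80 + k * Cr2O3% = 80 + 10.5540 * 1.3332 = 94.0709 C


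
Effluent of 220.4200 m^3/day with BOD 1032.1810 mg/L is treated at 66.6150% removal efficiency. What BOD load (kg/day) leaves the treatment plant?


Load_in = volume * conc / 1000 = 220.4200 * 1032.1810 / 1000 = 227.5133 kg/day
Removed = Load_in * eff / 100 = 227.5133 * 66.6150 / 100 = 151.5580 kg/day
Load_out = Load_in - Removed = 227.5133 - 151.5580 = 75.9553 kg/day


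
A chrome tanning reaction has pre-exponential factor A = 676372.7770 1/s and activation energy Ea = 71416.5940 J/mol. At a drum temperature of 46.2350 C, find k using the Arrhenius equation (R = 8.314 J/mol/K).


T_K = T_C + 273.15 = 46.2350 + 273.15 = 319.3850 K
exponent = -Ea / (R * T_K) = -71416.5940 / (8.314 * 319.3850) = -26.8952
k = A * exp(exponent) = 676372.7770 * exp(-26.8952) = 1.4117e-06 1/s


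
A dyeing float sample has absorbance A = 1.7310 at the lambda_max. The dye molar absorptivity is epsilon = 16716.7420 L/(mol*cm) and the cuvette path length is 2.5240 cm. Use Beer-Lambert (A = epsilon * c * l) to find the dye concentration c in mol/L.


Formula: c = A / (epsilon * l)
Substituting: c = 1.7310 / (16716.7420 * 2.5240)
Result: 4.1026e-05 mol/L


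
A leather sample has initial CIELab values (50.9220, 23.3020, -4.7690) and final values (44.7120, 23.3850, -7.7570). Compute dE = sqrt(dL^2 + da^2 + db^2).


dL = -6.2100, da = 0.083, db = -2.9880
dE = sqrt((-6.2100)^2 + 0.083^2 + (-2.9880)^2) = 6.8920


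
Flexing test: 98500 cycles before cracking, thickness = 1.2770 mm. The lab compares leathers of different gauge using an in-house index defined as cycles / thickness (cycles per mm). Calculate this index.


Formula: Index = cycles / thickness
Substituting: Index = 98500 / 1.2770
Result: 77133.9076 cycles/mm


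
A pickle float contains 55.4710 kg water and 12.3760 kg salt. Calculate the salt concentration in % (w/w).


Formula: Conc = salt / (water + salt) * 100
Substituting: Conc = 12.3760 / (55.4710 + 12.3760) * 100
Result: 18.2410 %


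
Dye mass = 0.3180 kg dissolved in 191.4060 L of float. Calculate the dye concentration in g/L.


Formula: Conc = dye_mass(kg) / volume(L) * 1000
Substituting: Conc = 0.3180 / 191.4060 * 1000
Result: 1.6614 g/L


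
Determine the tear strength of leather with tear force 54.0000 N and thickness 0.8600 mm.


Formula: Tear strength = force / thickness
Substituting: Tear strength = 54.0000 / 0.8600
Result: 62.7907 N/mm


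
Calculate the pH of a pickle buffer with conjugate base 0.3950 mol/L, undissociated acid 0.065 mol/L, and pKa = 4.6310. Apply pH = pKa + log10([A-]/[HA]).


ratio = [A-] / [HA] = 0.3950 / 0.065 = 6.0769
log10(ratio) = 0.7837
pH = pKa + log10(ratio) = 4.6310 + 0.7837 = 5.4147


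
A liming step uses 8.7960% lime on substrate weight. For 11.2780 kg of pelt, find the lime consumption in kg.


Formula: Lime = substrate * pct / 100
Substituting: Lime = 11.2780 * 8.7960 / 100
Result: 0.9920 kg


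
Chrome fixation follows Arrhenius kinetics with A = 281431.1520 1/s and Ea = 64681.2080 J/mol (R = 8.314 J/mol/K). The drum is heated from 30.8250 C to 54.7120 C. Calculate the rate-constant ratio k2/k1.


T1 = 30.8250 + 273.15 = 303.9750 K; T2 = 54.7120 + 273.15 = 327.8620 K
k1 = A * exp(-Ea/(R*T1)) = 281431.1520 * exp(-64681.2080/(8.314*303.9750)) = 2.1589e-06 1/s
k2 = A * exp(-Ea/(R*T2)) = 281431.1520 * exp(-64681.2080/(8.314*327.8620)) = 1.3933e-05 1/s
k2/k1 = 1.3933e-05 / 2.1589e-06 = 6.4538


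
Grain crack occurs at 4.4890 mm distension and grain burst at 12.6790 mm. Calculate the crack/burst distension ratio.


Formula: Ratio = crack / burst
Substituting: Ratio = 4.4890 / 12.6790
Result: 0.3541


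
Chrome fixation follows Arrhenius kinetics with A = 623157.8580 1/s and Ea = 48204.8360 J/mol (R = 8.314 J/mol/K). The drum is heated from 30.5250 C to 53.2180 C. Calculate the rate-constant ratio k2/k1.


T1 = 30.5250 + 273.15 = 303.6750 K; T2 = 53.2180 + 273.15 = 326.3680 K
k1 = A * exp(-Ea/(R*T1)) = 623157.8580 * exp(-48204.8360/(8.314*303.6750)) = 0.00318173 1/s
k2 = A * exp(-Ea/(R*T2)) = 623157.8580 * exp(-48204.8360/(8.314*326.3680)) = 0.012001 1/s
k2/k1 = 0.012001 / 0.00318173 = 3.7718


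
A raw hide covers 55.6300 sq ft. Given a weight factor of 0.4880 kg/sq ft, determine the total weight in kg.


Formula: Weight = area * weight_per_sqft
Substituting: Weight = 55.6300 * 0.4880
Result: 27.1474 kg


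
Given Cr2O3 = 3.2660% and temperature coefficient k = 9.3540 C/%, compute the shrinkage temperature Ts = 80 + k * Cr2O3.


Formula: Ts = 80 + k * Cr2O3
Substituting: Ts = 80 + 9.3540 * 3.2660
Result: 110.5502 C


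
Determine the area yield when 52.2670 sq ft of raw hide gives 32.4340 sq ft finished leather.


Formula: Yield = finished / raw * 100
Substituting: Yield = 32.4340 / 52.2670 * 100
Result: 62.0545 %


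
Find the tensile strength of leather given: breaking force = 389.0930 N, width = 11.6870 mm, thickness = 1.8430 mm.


Formula: TS = force / (width * thickness)
Substituting: TS = 389.0930 / (11.6870 * 1.8430)
Result: 18.0645 N/mm^2


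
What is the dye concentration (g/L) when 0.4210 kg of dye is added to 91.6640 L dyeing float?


Formula: Conc = dye_mass(kg) / volume(L) * 1000
Substituting: Conc = 0.4210 / 91.6640 * 1000
Result: 4.5929 g/L


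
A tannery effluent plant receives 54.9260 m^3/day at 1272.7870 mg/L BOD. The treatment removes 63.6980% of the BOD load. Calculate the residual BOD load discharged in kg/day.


Load_in = volume * conc / 1000 = 54.9260 * 1272.7870 / 1000 = 69.9091 kg/day
Removed = Load_in * eff / 100 = 69.9091 * 63.6980 / 100 = 44.5307 kg/day
Load_out = Load_in - Removed = 69.9091 - 44.5307 = 25.3784 kg/day


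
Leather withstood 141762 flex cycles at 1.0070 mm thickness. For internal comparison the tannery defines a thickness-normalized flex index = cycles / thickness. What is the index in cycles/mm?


Formula: Index = cycles / thickness
Substituting: Index = 141762 / 1.0070
Result: 140776.5641 cycles/mm


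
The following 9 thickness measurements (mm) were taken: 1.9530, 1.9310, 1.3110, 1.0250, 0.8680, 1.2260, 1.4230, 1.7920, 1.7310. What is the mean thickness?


Formula: Average = sum / n
Substituting: Average = 13.2600 / 9
Result: 1.4733 mm


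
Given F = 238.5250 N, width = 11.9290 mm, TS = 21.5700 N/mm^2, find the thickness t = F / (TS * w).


Formula: t = F / (TS * w)
Substituting: t = 238.5250 / (21.5700 * 11.9290)
Result: 0.9270 mm


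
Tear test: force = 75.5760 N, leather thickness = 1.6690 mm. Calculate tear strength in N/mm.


Formula: Tear strength = force / thickness
Substituting: Tear strength = 75.5760 / 1.6690
Result: 45.2822 N/mm


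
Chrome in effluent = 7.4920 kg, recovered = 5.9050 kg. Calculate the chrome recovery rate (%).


Formula: Recovery = recovered / input * 100
Substituting: Recovery = 5.9050 / 7.4920 * 100
Result: 78.8174 %


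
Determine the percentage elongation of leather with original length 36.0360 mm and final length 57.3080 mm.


Formula: Elongation = (Lf - L0) / L0 * 100
Substituting: Elongation = (57.3080 - 36.0360) / 36.0360 * 100
Result: 59.0299 %


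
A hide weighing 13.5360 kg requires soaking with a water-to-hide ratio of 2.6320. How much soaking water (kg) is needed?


Formula: Water = hide_weight * ratio
Substituting: Water = 13.5360 * 2.6320
Result: 35.6268 kg


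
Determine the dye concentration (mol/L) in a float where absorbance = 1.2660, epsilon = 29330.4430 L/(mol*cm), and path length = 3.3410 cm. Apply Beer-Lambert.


Formula: c = A / (epsilon * l)
Substituting: c = 1.2660 / (29330.4430 * 3.3410)
Result: 1.2919e-05 mol/L


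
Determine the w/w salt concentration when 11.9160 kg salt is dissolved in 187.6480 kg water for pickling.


Formula: Conc = salt / (water + salt) * 100
Substituting: Conc = 11.9160 / (187.6480 + 11.9160) * 100
Result: 5.9710 %


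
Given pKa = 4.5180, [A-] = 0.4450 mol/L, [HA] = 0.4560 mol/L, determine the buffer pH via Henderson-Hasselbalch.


ratio = [A-] / [HA] = 0.4450 / 0.4560 = 0.9759
log10(ratio) = -0.0106048
pH = pKa + log10(ratio) = 4.5180 - 0.0106048 = 4.5074


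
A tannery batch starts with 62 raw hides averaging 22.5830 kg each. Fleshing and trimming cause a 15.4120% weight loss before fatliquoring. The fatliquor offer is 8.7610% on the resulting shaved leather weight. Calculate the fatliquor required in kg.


Total_raw = N * avg_wt = 62 * 22.5830 = 1400.1460 kg
Substrate = Total_raw * (1 - loss/100) = 1400.1460 * (1 - 15.4120/100) = 1184.3555 kg
Fat = Substrate * pct / 100 = 1184.3555 * 8.7610 / 100 = 103.7614 kg


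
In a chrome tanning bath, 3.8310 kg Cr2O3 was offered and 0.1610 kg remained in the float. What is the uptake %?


Formula: Uptake = (offered - residual) / offered * 100
Substituting: Uptake = (3.8310 - 0.1610) / 3.8310 * 100
Result: 95.7974 %


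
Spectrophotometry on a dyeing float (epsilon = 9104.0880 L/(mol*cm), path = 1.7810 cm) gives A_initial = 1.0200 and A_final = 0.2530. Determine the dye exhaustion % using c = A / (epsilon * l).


c_initial = A_i / (epsilon * l) = 1.0200 / (9104.0880 * 1.7810) = 6.2907e-05 mol/L
c_final = A_f / (epsilon * l) = 0.2530 / (9104.0880 * 1.7810) = 1.5603e-05 mol/L
Exhaustion = (c_initial - c_final) / c_initial * 100 = (6.2907e-05 - 1.5603e-05) / 6.2907e-05 * 100 = 75.1961 %


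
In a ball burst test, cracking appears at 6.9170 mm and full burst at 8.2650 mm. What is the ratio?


Formula: Ratio = crack / burst
Substituting: Ratio = 6.9170 / 8.2650
Result: 0.8369


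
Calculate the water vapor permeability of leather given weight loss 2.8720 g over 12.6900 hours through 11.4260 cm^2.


Formula: WVP = loss / (area * time)
Substituting: WVP = 2.8720 / (11.4260 * 12.6900)
Result: 0.0198075 g/(cm^2*hr)


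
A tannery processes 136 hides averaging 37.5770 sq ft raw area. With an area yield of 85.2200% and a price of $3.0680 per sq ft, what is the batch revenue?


Raw_total = N * avg_area = 136 * 37.5770 = 5110.4720 sq ft
Finished = Raw_total * yield / 100 = 5110.4720 * 85.2200 / 100 = 4355.1442 sq ft
Value = Finished * price = 4355.1442 * 3.0680 = 13361.5825 $


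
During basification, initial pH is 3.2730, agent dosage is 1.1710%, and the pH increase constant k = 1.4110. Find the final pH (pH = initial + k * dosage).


Formula: pH_final = pH_initial + k * base_pct
Substituting: pH_final = 3.2730 + 1.4110 * 1.1710
Result: 4.9253


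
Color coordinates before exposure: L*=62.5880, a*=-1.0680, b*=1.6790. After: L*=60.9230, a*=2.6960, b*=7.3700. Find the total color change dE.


dL = -1.6650, da = 3.7640, db = 5.6910
dE = sqrt((-1.6650)^2 + 3.7640^2 + 5.6910^2) = 7.0233


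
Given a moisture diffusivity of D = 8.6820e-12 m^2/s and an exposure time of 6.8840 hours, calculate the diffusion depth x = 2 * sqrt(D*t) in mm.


t = 6.8840 hr * 3600 = 24782.4000 s
D * t = 8.6820e-12 * 24782.4000 = 2.1516e-07
x = 2 * sqrt(D*t) = 2 * sqrt(2.1516e-07) = 9.2771e-04 m = 0.9277 mm


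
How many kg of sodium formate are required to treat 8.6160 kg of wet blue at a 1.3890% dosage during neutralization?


Formula: Neutralizer = substrate * pct / 100
Substituting: Neutralizer = 8.6160 * 1.3890 / 100
Result: 0.1197 kg


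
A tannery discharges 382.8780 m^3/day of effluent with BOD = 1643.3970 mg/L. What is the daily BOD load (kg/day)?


Formula: BOD_load = volume * conc / 1000
Substituting: BOD_load = 382.8780 * 1643.3970 / 1000
Result: 629.2206 kg/day


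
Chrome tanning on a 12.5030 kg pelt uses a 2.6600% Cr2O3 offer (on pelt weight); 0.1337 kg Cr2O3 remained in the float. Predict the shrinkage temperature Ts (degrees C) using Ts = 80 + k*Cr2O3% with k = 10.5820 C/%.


Offered = pelt * offer_pct / 100 = 12.5030 * 2.6600 / 100 = 0.3326 kg
Uptake = offered - residual = 0.3326 - 0.1337 = 0.1989 kg
Cr2O3% on pelt = uptake / pelt * 100 = 0.1989 / 12.5030 * 100 = 1.5907 %
Ts = 80 + k * Cr2O3% = 80 + 10.5820 * 1.5907 = 96.8323 C


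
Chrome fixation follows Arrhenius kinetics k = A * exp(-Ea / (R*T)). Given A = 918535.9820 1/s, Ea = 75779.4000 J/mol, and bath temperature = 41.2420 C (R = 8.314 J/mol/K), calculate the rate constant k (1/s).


T_K = T_C + 273.15 = 41.2420 + 273.15 = 314.3920 K
exponent = -Ea / (R * T_K) = -75779.4000 / (8.314 * 314.3920) = -28.9914
k = A * exp(exponent) = 918535.9820 * exp(-28.9914) = 2.3566e-07 1/s


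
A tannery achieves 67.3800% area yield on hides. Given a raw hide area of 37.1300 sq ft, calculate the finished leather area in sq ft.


Formula: finished = raw * yield / 100
Substituting: finished = 37.1300 * 67.3800 / 100
Result: 25.0182 sq ft


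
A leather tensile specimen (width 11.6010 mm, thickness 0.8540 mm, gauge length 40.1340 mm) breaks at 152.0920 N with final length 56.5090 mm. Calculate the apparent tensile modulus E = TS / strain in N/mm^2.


TS = F / (w * t) = 152.0920 / (11.6010 * 0.8540) = 15.3516 N/mm^2
strain = (Lf - L0) / L0 = (56.5090 - 40.1340) / 40.1340 = 0.4080
E = TS / strain = 15.3516 / 0.4080 = 37.6257 N/mm^2


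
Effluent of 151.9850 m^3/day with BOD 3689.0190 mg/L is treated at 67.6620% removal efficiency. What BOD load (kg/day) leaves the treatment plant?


Load_in = volume * conc / 1000 = 151.9850 * 3689.0190 / 1000 = 560.6756 kg/day
Removed = Load_in * eff / 100 = 560.6756 * 67.6620 / 100 = 379.3643 kg/day
Load_out = Load_in - Removed = 560.6756 - 379.3643 = 181.3113 kg/day


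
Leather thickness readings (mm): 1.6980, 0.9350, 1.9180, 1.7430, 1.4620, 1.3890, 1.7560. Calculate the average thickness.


Formula: Average = sum / n
Substituting: Average = 10.9010 / 7
Result: 1.5573 mm


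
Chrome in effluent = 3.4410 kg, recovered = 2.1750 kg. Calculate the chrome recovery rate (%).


Formula: Recovery = recovered / input * 100
Substituting: Recovery = 2.1750 / 3.4410 * 100
Result: 63.2084 %


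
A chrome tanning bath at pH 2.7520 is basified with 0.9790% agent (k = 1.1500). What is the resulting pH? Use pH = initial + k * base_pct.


Formula: pH_final = pH_initial + k * base_pct
Substituting: pH_final = 2.7520 + 1.1500 * 0.9790
Result: 3.8778


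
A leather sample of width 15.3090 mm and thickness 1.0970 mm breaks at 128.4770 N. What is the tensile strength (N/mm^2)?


Formula: TS = force / (width * thickness)
Substituting: TS = 128.4770 / (15.3090 * 1.0970)
Result: 7.6502 N/mm^2


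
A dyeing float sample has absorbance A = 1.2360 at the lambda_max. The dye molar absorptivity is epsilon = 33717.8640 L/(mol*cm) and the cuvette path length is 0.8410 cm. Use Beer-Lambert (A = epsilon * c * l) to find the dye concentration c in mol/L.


Formula: c = A / (epsilon * l)
Substituting: c = 1.2360 / (33717.8640 * 0.8410)
Result: 4.3588e-05 mol/L


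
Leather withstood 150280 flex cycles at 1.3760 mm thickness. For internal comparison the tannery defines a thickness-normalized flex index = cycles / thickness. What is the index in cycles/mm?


Formula: Index = cycles / thickness
Substituting: Index = 150280 / 1.3760
Result: 109215.1163 cycles/mm


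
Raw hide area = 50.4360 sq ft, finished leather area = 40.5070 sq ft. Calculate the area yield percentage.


Formula: Yield = finished / raw * 100
Substituting: Yield = 40.5070 / 50.4360 * 100
Result: 80.3137 %


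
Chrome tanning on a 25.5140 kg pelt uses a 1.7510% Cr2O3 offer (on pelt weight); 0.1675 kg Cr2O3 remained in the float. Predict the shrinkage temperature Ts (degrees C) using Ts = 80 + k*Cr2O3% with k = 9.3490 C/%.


Offered = pelt * offer_pct / 100 = 25.5140 * 1.7510 / 100 = 0.4468 kg
Uptake = offered - residual = 0.4468 - 0.1675 = 0.2793 kg
Cr2O3% on pelt = uptake / pelt * 100 = 0.2793 / 25.5140 * 100 = 1.0945 %
Ts = 80 + k * Cr2O3% = 80 + 9.3490 * 1.0945 = 90.2325 C


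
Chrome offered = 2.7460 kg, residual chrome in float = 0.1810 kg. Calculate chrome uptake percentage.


Formula: Uptake = (offered - residual) / offered * 100
Substituting: Uptake = (2.7460 - 0.1810) / 2.7460 * 100
Result: 93.4086 %


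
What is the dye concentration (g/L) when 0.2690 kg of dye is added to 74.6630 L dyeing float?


Formula: Conc = dye_mass(kg) / volume(L) * 1000
Substituting: Conc = 0.2690 / 74.6630 * 1000
Result: 3.6029 g/L


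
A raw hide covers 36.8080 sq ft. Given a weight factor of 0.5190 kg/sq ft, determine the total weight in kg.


Formula: Weight = area * weight_per_sqft
Substituting: Weight = 36.8080 * 0.5190
Result: 19.1034 kg


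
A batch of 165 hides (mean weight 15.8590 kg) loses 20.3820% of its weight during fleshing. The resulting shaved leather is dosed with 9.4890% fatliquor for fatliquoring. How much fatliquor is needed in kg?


Total_raw = N * avg_wt = 165 * 15.8590 = 2616.7350 kg
Substrate = Total_raw * (1 - loss/100) = 2616.7350 * (1 - 20.3820/100) = 2083.3921 kg
Fat = Substrate * pct / 100 = 2083.3921 * 9.4890 / 100 = 197.6931 kg


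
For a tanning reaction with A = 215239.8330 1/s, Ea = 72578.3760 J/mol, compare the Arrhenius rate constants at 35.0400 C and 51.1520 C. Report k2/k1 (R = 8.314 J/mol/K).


T1 = 35.0400 + 273.15 = 308.1900 K; T2 = 51.1520 + 273.15 = 324.3020 K
k1 = A * exp(-Ea/(R*T1)) = 215239.8330 * exp(-72578.3760/(8.314*308.1900)) = 1.0747e-07 1/s
k2 = A * exp(-Ea/(R*T2)) = 215239.8330 * exp(-72578.3760/(8.314*324.3020)) = 4.3899e-07 1/s
k2/k1 = 4.3899e-07 / 1.0747e-07 = 4.0848


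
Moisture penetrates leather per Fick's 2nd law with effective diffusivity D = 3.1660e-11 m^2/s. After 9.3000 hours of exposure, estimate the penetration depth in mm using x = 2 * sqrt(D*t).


t = 9.3000 hr * 3600 = 33480.0000 s
D * t = 3.1660e-11 * 33480.0000 = 1.0600e-06
x = 2 * sqrt(D*t) = 2 * sqrt(1.0600e-06) = 0.0020591 m = 2.0591 mm


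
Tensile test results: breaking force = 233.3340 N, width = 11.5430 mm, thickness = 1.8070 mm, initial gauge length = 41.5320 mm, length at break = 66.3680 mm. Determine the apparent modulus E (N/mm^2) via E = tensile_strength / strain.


TS = F / (w * t) = 233.3340 / (11.5430 * 1.8070) = 11.1867 N/mm^2
strain = (Lf - L0) / L0 = (66.3680 - 41.5320) / 41.5320 = 0.5980
E = TS / strain = 11.1867 / 0.5980 = 18.7069 N/mm^2


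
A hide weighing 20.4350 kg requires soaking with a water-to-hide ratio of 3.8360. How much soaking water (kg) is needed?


Formula: Water = hide_weight * ratio
Substituting: Water = 20.4350 * 3.8360
Result: 78.3887 kg


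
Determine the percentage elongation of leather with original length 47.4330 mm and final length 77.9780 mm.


Formula: Elongation = (Lf - L0) / L0 * 100
Substituting: Elongation = (77.9780 - 47.4330) / 47.4330 * 100
Result: 64.3961 %


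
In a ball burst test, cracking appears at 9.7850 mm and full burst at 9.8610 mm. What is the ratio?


Formula: Ratio = crack / burst
Substituting: Ratio = 9.7850 / 9.8610
Result: 0.9923


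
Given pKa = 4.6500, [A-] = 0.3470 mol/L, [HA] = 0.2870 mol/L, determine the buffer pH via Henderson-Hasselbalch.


ratio = [A-] / [HA] = 0.3470 / 0.2870 = 1.2091
log10(ratio) = 0.0824476
pH = pKa + log10(ratio) = 4.6500 + 0.0824476 = 4.7324


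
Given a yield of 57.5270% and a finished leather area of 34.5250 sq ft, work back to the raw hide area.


Formula: raw = finished * 100 / yield
Substituting: raw = 34.5250 * 100 / 57.5270
Result: 60.0153 sq ft


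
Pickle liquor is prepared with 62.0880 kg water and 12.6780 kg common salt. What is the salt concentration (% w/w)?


Formula: Conc = salt / (water + salt) * 100
Substituting: Conc = 12.6780 / (62.0880 + 12.6780) * 100
Result: 16.9569 %


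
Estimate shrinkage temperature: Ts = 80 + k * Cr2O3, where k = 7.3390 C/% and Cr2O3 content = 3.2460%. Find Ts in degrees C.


Formula: Ts = 80 + k * Cr2O3
Substituting: Ts = 80 + 7.3390 * 3.2460
Result: 103.8224 C


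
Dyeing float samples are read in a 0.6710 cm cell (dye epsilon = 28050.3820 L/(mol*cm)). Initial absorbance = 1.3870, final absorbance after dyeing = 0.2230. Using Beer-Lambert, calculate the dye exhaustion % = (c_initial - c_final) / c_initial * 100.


c_initial = A_i / (epsilon * l) = 1.3870 / (28050.3820 * 0.6710) = 7.3691e-05 mol/L
c_final = A_f / (epsilon * l) = 0.2230 / (28050.3820 * 0.6710) = 1.1848e-05 mol/L
Exhaustion = (c_initial - c_final) / c_initial * 100 = (7.3691e-05 - 1.1848e-05) / 7.3691e-05 * 100 = 83.9221 %


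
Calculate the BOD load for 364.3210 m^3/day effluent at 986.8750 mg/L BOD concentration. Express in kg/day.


Formula: BOD_load = volume * conc / 1000
Substituting: BOD_load = 364.3210 * 986.8750 / 1000
Result: 359.5393 kg/day


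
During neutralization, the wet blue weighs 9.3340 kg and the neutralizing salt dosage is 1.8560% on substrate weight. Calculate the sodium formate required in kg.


Formula: Neutralizer = substrate * pct / 100
Substituting: Neutralizer = 9.3340 * 1.8560 / 100
Result: 0.1732 kg


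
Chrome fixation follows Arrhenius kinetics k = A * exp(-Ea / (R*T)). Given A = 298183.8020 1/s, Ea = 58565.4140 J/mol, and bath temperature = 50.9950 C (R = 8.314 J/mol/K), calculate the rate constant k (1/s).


T_K = T_C + 273.15 = 50.9950 + 273.15 = 324.1450 K
exponent = -Ea / (R * T_K) = -58565.4140 / (8.314 * 324.1450) = -21.7316
k = A * exp(exponent) = 298183.8020 * exp(-21.7316) = 1.0878e-04 1/s


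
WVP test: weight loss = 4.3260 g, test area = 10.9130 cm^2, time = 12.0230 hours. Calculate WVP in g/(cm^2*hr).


Formula: WVP = loss / (area * time)
Substituting: WVP = 4.3260 / (10.9130 * 12.0230)
Result: 0.0329708 g/(cm^2*hr)


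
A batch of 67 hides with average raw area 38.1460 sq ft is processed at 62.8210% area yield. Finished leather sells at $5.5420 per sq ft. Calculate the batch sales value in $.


Raw_total = N * avg_area = 67 * 38.1460 = 2555.7820 sq ft
Finished = Raw_total * yield / 100 = 2555.7820 * 62.8210 / 100 = 1605.5678 sq ft
Value = Finished * price = 1605.5678 * 5.5420 = 8898.0568 $


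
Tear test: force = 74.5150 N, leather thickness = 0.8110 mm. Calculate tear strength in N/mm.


Formula: Tear strength = force / thickness
Substituting: Tear strength = 74.5150 / 0.8110
Result: 91.8804 N/mm


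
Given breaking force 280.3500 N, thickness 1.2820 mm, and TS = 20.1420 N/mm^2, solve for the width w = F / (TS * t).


Formula: w = F / (TS * t)
Substituting: w = 280.3500 / (20.1420 * 1.2820)
Result: 10.8570 mm


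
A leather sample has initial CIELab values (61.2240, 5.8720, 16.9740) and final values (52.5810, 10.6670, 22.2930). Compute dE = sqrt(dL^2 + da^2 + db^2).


dL = -8.6430, da = 4.7950, db = 5.3190
dE = sqrt((-8.6430)^2 + 4.7950^2 + 5.3190^2) = 11.2243


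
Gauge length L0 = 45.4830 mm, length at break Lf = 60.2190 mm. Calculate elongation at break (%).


Formula: Elongation = (Lf - L0) / L0 * 100
Substituting: Elongation = (60.2190 - 45.4830) / 45.4830 * 100
Result: 32.3989 %


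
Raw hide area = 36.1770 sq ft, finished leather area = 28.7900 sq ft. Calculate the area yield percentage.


Formula: Yield = finished / raw * 100
Substituting: Yield = 28.7900 / 36.1770 * 100
Result: 79.5809 %


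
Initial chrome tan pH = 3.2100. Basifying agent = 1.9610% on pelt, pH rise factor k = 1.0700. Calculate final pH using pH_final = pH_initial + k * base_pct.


Formula: pH_final = pH_initial + k * base_pct
Substituting: pH_final = 3.2100 + 1.0700 * 1.9610
Result: 5.3083
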